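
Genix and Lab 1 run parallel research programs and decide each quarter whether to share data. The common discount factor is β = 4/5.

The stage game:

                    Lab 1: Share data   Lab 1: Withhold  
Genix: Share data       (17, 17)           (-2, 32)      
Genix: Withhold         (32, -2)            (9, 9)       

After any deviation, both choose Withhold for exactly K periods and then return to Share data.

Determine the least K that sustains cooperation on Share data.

3

IC: β(1−β^K)/(1−β) ≥ (32−17)/(17−9) = 15/8.
With β = 4/5: need 1 − β^K ≥ 15/8·(1−4/5)/(4/5), i.e. β^K ≤ 0.5312.
Since (4/5)^2 = 0.6400 and (4/5)^3 = 0.5120, the smallest such K is 3.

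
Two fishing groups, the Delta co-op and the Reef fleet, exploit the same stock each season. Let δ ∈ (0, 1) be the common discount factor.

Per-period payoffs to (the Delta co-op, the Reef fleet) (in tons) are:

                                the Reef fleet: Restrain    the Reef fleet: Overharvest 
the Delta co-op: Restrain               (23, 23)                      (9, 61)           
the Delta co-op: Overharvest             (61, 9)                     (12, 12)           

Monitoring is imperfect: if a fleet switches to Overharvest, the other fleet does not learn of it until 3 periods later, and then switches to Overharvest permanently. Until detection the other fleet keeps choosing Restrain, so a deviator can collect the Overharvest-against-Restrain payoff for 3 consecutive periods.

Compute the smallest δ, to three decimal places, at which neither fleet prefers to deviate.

0.919

Deviating for the 3 undetected periods gains 61−23 = 38 per period over cooperation, then loses 23−12 = 11 per period forever once punishment starts.
Gain: 38(1 + δ + … + δ^2); loss: 11·δ^3/(1−δ).
No profitable deviation ⇔ 38(1−δ^3) ≤ 11·δ^3, i.e. δ^3 ≥ 38/(38+11) = 38/49.
Hence δ ≥ (38/49)^(1/3) ≈ 0.919.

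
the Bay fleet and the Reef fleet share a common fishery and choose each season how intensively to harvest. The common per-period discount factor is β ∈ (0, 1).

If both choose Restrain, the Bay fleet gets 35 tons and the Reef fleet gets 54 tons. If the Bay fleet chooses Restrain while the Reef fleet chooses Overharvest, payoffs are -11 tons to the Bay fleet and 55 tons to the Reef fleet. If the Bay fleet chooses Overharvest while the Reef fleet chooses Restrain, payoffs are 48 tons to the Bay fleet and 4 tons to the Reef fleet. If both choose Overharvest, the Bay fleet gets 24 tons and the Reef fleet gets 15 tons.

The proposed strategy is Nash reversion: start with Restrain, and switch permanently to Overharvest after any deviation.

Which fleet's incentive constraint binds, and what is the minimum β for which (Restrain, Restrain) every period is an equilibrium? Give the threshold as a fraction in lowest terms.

the Bay fleet; β ≥ 13/24

the Bay fleet's threshold: (48−35)/(48−24) = 13/24.
the Reef fleet's threshold: (55−54)/(55−15) = 1/40.
13/24 > 1/40, so the Bay fleet binds and β* = 13/24.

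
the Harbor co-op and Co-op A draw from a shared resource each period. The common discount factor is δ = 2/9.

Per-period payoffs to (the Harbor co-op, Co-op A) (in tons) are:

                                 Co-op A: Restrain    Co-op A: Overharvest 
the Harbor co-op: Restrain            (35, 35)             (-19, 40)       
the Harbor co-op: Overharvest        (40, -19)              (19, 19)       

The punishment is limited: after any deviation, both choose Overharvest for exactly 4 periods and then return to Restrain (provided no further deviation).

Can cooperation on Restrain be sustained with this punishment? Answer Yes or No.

IC: δ+…+δ^4 ≥ (40−35)/(35−19) = 5/16.
At δ = 2/9: partial sum = 0.2850 < 0.3125. Cooperation not sustainable.

No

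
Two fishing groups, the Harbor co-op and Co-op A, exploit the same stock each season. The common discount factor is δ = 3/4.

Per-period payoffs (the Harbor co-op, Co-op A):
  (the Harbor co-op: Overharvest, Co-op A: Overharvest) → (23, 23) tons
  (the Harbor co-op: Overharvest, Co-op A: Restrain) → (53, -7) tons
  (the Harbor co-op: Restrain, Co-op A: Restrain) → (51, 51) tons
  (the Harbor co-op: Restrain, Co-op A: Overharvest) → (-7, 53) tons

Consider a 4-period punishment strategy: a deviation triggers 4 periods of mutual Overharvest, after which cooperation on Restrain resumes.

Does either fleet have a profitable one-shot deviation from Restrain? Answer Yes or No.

A one-shot deviation gives 53 now, then 23 for 4 periods, then back to 51.
Gain from deviating: (53−51) today; loss: (51−23) in each of the next 4 periods.
No-deviation condition: (51−23)(δ+…+δ^4) ≥ 53−51, i.e. δ+…+δ^4 ≥ 1/14.
At δ = 3/4: δ+…+δ^4 = 2.0508 ≥ 0.0714.
So cooperation is sustainable.

No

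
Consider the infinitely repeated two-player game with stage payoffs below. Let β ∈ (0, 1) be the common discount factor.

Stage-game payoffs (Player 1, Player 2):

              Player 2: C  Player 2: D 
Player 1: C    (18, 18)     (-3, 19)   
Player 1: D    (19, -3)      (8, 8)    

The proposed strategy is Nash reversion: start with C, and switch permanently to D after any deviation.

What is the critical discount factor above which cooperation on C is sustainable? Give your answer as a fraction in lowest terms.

18/(1−β) ≥ 19 + 8β/(1−β)
18 ≥ 19 − 11β
β ≥ 1/11.

1/11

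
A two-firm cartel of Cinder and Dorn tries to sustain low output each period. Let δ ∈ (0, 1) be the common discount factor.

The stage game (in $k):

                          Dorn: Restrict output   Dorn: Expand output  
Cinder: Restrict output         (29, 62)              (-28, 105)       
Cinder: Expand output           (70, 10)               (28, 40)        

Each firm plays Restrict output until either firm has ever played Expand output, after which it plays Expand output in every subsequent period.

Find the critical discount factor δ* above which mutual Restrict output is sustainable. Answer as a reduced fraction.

41/42

For Cinder: deviation gain 70−29 = 41, per-period punishment loss 29−28 = 1. IC gives δ ≥ 41/42.
For Dorn: gain 43, loss 22 per period, so δ ≥ 43/65.
The tighter constraint is Cinder's, so cooperation needs δ ≥ 41/42.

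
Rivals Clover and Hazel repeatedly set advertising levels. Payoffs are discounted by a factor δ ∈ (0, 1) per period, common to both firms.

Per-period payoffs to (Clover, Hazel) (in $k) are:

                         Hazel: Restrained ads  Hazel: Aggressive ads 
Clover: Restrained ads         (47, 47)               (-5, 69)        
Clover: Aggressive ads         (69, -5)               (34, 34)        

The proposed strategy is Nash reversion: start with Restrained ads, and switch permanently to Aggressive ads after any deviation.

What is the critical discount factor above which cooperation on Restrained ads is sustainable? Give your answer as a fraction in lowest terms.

22/35

47/(1−δ) ≥ 69 + 34δ/(1−δ)
47 ≥ 69 − 35δ
δ ≥ 22/35.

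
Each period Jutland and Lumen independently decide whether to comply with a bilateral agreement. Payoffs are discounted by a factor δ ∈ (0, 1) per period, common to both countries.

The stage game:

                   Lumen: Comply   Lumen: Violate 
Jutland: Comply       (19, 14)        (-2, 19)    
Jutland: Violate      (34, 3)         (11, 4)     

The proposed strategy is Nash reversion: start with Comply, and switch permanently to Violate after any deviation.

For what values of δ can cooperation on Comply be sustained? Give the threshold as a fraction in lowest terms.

15/23

Jutland's threshold: (34−19)/(34−11) = 15/23.
Lumen's threshold: (19−14)/(19−4) = 1/3.
15/23 > 1/3, so Jutland binds and δ* = 15/23.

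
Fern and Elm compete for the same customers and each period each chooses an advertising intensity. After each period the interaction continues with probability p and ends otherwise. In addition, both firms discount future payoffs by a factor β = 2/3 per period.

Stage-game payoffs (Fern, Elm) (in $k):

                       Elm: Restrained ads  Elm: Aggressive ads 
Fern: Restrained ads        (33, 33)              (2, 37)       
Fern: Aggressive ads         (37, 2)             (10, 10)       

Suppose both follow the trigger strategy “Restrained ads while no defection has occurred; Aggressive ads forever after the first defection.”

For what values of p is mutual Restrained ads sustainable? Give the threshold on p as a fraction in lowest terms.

2/9

With continuation probability p and discount β, the effective per-period discount factor is βp.
Grim-trigger IC: βp ≥ (37−33)/(37−10) = 4/27.
So p ≥ (4/27)/(2/3) = 2/9.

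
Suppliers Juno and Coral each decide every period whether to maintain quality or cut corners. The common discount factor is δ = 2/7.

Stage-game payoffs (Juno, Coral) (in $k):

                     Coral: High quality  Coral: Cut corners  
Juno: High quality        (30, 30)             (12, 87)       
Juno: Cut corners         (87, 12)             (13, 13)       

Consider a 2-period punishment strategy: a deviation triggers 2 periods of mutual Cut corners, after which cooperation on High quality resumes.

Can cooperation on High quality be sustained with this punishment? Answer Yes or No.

No

IC: δ+…+δ^2 ≥ (87−30)/(30−13) = 57/17.
At δ = 2/7: partial sum = 0.3673 < 3.3529. Cooperation not sustainable.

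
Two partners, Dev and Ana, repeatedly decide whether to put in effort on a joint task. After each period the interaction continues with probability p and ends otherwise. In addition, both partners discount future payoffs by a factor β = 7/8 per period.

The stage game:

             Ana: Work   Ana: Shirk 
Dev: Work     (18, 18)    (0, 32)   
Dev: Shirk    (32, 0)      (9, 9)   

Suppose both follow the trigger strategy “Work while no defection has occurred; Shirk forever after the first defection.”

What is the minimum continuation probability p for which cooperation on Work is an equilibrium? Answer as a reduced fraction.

With continuation probability p and discount β, the effective per-period discount factor is βp.
Grim-trigger IC: βp ≥ (32−18)/(32−9) = 14/23.
So p ≥ (14/23)/(7/8) = 16/23.

16/23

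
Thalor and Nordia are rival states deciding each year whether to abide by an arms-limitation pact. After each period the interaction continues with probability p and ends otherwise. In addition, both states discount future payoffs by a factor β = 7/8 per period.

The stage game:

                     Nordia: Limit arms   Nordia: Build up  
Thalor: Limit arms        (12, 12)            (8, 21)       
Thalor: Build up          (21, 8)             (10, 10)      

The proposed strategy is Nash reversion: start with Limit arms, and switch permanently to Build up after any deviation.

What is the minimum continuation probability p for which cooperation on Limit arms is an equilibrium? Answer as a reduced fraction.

72/77

With continuation probability p and discount β, the effective per-period discount factor is βp.
Grim-trigger IC: βp ≥ (21−12)/(21−10) = 9/11.
So p ≥ (9/11)/(7/8) = 72/77.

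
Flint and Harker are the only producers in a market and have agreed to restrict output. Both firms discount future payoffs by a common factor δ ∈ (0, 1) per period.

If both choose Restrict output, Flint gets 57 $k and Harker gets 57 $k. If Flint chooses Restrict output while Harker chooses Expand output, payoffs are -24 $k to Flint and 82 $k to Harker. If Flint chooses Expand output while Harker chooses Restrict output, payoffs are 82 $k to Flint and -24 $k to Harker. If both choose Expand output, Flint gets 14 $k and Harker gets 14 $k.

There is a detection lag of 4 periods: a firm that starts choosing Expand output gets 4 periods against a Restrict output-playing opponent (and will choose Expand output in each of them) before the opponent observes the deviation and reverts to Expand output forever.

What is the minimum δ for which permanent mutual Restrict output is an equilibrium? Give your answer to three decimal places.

The best deviation is to choose Expand output for all 4 undetected periods, earning 82 each, then 14 forever once detected.
Deviation value: 82(1−δ^4)/(1−δ) + 14δ^4/(1−δ); cooperation value: 57/(1−δ).
IC: 57 ≥ 82(1−δ^4) + 14δ^4 = 82 − 68δ^4.
So δ^4 ≥ 25/68, giving δ ≥ (25/68)^(1/4) ≈ 0.779.

0.779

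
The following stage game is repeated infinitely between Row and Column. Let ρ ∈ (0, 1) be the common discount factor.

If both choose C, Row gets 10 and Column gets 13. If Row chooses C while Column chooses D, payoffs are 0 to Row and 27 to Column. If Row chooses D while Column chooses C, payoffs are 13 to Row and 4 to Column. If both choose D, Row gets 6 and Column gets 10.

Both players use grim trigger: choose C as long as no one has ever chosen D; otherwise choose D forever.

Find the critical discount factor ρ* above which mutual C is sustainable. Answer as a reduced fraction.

14/17

For Row: deviation gain 13−10 = 3, per-period punishment loss 10−6 = 4. IC gives ρ ≥ 3/7.
For Column: gain 14, loss 3 per period, so ρ ≥ 14/17.
The tighter constraint is Column's, so cooperation needs ρ ≥ 14/17.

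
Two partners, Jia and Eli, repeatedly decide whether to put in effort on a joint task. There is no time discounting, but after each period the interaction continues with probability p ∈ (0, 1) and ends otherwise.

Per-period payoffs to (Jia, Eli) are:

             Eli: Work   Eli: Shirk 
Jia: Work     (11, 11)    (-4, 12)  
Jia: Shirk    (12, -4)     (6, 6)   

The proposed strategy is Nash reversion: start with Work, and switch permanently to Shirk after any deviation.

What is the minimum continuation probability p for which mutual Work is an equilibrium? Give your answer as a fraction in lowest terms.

With no time discounting, the continuation probability p plays the role of the discount factor.
Grim-trigger IC: 11/(1−p) ≥ 12 + 6p/(1−p) ⇒ p ≥ (12−11)/(12−6) = 1/6.

1/6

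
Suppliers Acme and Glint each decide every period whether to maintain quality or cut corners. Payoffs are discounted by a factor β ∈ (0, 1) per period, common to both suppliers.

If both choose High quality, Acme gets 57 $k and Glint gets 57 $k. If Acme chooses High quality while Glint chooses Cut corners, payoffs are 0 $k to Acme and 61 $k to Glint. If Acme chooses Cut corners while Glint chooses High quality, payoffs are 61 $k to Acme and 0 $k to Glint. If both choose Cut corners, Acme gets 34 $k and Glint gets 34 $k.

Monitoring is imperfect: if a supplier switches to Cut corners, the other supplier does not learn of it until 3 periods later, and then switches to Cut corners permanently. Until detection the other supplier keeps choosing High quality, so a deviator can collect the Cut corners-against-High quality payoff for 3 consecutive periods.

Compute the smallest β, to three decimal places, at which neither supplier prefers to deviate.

The best deviation is to choose Cut corners for all 3 undetected periods, earning 61 each, then 34 forever once detected.
Deviation value: 61(1−β^3)/(1−β) + 34β^3/(1−β); cooperation value: 57/(1−β).
IC: 57 ≥ 61(1−β^3) + 34β^3 = 61 − 27β^3.
So β^3 ≥ 4/27, giving β ≥ (4/27)^(1/3) ≈ 0.529.

0.529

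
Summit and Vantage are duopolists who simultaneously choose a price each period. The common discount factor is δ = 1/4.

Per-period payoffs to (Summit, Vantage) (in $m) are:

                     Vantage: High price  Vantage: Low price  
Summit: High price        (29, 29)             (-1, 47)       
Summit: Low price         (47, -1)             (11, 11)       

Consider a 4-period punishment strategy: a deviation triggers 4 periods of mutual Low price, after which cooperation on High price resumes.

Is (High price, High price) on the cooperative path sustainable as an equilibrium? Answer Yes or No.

No

A one-shot deviation gives 47 now, then 11 for 4 periods, then back to 29.
Gain from deviating: (47−29) today; loss: (29−11) in each of the next 4 periods.
No-deviation condition: (29−11)(δ+…+δ^4) ≥ 47−29, i.e. δ+…+δ^4 ≥ 1.
At δ = 1/4: δ+…+δ^4 = 0.3320 < 1.0000.
So cooperation is not sustainable.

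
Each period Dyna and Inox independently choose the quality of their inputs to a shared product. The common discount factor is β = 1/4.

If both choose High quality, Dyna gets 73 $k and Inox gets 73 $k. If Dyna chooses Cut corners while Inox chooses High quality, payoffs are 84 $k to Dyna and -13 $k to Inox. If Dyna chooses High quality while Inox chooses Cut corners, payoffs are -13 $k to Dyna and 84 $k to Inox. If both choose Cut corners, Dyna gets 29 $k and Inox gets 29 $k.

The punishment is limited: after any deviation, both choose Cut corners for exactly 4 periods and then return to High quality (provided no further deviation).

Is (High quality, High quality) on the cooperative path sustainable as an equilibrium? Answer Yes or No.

Yes

A one-shot deviation gives 84 now, then 29 for 4 periods, then back to 73.
Gain from deviating: (84−73) today; loss: (73−29) in each of the next 4 periods.
No-deviation condition: (73−29)(β+…+β^4) ≥ 84−73, i.e. β+…+β^4 ≥ 1/4.
At β = 1/4: β+…+β^4 = 0.3320 ≥ 0.2500.
So cooperation is sustainable.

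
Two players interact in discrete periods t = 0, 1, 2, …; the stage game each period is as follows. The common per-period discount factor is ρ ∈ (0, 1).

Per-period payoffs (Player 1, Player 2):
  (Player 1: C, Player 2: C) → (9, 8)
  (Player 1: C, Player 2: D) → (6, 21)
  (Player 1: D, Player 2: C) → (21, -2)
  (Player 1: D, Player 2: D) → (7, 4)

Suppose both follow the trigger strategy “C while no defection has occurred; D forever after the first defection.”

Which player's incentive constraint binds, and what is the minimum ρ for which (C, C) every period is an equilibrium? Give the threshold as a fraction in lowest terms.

Player 1; ρ ≥ 6/7

For Player 1: deviation gain 21−9 = 12, per-period punishment loss 9−7 = 2. IC gives ρ ≥ 12/14 = 6/7.
For Player 2: gain 13, loss 4 per period, so ρ ≥ 13/17.
The tighter constraint is Player 1's, so cooperation needs ρ ≥ 6/7.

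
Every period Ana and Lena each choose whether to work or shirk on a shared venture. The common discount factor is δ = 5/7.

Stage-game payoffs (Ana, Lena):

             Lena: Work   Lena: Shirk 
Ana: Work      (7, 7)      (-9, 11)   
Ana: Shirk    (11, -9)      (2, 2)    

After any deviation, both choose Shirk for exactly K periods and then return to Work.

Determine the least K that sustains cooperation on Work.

Need Σ_{k=1}^{K} δ^k ≥ (11−7)/(7−2) = 0.8000 at δ = 5/7.
At K = 1 the sum is 0.7143 < 0.8000; at K = 2 it is 1.2245 ≥ 0.8000.
So the minimum punishment length is K = 2.

2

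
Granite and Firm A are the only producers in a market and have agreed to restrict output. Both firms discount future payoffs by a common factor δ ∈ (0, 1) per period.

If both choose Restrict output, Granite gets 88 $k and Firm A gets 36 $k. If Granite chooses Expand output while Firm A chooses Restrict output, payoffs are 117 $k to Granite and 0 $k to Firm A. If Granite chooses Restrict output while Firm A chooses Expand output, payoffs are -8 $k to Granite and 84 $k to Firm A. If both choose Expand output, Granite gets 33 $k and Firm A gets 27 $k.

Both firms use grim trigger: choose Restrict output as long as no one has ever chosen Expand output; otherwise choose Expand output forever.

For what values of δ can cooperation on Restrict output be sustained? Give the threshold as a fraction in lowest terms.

16/19

For Granite: deviation gain 117−88 = 29, per-period punishment loss 88−33 = 55. IC gives δ ≥ 29/84.
For Firm A: gain 48, loss 9 per period, so δ ≥ 48/57 = 16/19.
The tighter constraint is Firm A's, so cooperation needs δ ≥ 16/19.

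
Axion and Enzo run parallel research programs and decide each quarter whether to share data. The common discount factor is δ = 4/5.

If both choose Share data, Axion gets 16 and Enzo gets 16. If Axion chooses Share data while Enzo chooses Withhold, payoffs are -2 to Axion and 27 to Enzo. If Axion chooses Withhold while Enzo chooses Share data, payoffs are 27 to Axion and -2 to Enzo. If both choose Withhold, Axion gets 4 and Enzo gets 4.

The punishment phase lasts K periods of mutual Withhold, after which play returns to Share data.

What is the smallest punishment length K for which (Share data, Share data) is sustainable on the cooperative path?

IC: δ(1−δ^K)/(1−δ) ≥ (27−16)/(16−4) = 11/12.
With δ = 4/5: need 1 − δ^K ≥ 11/12·(1−4/5)/(4/5), i.e. δ^K ≤ 0.7708.
Since (4/5)^1 = 0.8000 and (4/5)^2 = 0.6400, the smallest such K is 2.

2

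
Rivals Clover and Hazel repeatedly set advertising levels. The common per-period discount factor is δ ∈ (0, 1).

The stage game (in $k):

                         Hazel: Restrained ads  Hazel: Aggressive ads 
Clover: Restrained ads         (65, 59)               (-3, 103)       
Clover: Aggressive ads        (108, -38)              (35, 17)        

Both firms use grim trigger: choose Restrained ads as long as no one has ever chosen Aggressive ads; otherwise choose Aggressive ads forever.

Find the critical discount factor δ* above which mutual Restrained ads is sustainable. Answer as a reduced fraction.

Clover's threshold: (108−65)/(108−35) = 43/73.
Hazel's threshold: (103−59)/(103−17) = 22/43.
43/73 > 22/43, so Clover binds and δ* = 43/73.

43/73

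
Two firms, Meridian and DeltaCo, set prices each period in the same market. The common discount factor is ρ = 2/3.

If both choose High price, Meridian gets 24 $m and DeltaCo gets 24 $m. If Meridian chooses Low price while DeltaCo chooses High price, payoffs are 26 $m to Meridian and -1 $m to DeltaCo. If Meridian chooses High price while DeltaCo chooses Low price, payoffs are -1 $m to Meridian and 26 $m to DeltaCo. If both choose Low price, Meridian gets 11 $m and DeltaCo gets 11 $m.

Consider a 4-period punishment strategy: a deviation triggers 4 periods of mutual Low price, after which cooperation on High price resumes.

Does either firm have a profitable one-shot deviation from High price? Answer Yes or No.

No

Comparing payoff streams over the 5 periods until play realigns: cooperate → 24(1+ρ+…+ρ^4); deviate → 26 + 11(ρ+…+ρ^4).
Cooperation is sustained iff (24−11)(ρ+…+ρ^4) ≥ 26−24.
ρ+…+ρ^4 = 2/3·(1−(2/3)^4)/(1−2/3) = 1.6049, and (26−24)/(24−11) = 0.1538.
1.6049 ≥ 0.1538, so cooperation is sustainable.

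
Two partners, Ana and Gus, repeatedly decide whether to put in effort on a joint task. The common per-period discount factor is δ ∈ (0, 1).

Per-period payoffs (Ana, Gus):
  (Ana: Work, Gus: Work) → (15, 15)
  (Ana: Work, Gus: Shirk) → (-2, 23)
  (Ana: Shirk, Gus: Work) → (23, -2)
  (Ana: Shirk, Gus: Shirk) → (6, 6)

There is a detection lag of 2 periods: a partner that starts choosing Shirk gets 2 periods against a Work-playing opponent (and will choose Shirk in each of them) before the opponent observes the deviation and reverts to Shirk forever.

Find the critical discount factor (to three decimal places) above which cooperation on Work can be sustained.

Deviating for the 2 undetected periods gains 23−15 = 8 per period over cooperation, then loses 15−6 = 9 per period forever once punishment starts.
Gain: 8(1 + δ + … + δ^1); loss: 9·δ^2/(1−δ).
No profitable deviation ⇔ 8(1−δ^2) ≤ 9·δ^2, i.e. δ^2 ≥ 8/(8+9) = 8/17.
Hence δ ≥ (8/17)^(1/2) ≈ 0.686.

0.686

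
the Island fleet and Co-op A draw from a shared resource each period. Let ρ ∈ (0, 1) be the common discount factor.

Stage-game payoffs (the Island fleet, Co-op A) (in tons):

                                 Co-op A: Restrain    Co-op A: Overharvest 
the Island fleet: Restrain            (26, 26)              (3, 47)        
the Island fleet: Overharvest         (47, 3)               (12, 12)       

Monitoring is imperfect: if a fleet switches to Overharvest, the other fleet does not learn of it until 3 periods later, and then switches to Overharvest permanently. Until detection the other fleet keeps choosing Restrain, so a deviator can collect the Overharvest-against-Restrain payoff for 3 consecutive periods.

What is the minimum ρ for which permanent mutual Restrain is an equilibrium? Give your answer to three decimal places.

The best deviation is to choose Overharvest for all 3 undetected periods, earning 47 each, then 12 forever once detected.
Deviation value: 47(1−ρ^3)/(1−ρ) + 12ρ^3/(1−ρ); cooperation value: 26/(1−ρ).
IC: 26 ≥ 47(1−ρ^3) + 12ρ^3 = 47 − 35ρ^3.
So ρ^3 ≥ 21/35 = 3/5, giving ρ ≥ (3/5)^(1/3) ≈ 0.843.

0.843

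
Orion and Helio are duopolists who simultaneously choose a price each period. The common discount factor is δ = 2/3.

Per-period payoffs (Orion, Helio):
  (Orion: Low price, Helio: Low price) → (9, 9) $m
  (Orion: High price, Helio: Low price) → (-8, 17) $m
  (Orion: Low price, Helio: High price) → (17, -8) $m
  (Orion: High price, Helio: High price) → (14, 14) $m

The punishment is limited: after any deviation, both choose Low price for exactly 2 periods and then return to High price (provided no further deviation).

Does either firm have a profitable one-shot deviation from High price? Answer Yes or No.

Comparing payoff streams over the 3 periods until play realigns: cooperate → 14(1+δ+…+δ^2); deviate → 17 + 9(δ+…+δ^2).
Cooperation is sustained iff (14−9)(δ+…+δ^2) ≥ 17−14.
δ+…+δ^2 = 2/3·(1−(2/3)^2)/(1−2/3) = 1.1111, and (17−14)/(14−9) = 0.6000.
1.1111 ≥ 0.6000, so cooperation is sustainable.

No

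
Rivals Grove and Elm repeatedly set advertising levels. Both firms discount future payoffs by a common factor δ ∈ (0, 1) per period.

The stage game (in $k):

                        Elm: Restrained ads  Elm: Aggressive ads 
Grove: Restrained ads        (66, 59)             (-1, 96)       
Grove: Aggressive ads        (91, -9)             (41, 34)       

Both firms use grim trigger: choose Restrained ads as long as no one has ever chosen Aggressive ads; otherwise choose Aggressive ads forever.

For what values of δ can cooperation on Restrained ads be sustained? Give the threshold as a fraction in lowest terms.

For Grove: deviation gain 91−66 = 25, per-period punishment loss 66−41 = 25. IC gives δ ≥ 25/50 = 1/2.
For Elm: gain 37, loss 25 per period, so δ ≥ 37/62.
The tighter constraint is Elm's, so cooperation needs δ ≥ 37/62.

37/62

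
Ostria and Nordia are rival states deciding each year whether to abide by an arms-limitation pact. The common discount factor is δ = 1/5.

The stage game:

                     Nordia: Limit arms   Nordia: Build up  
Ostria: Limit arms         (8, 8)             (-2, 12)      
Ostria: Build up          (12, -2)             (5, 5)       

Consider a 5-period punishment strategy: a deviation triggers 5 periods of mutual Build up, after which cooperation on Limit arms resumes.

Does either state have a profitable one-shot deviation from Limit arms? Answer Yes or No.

A one-shot deviation gives 12 now, then 5 for 5 periods, then back to 8.
Gain from deviating: (12−8) today; loss: (8−5) in each of the next 5 periods.
No-deviation condition: (8−5)(δ+…+δ^5) ≥ 12−8, i.e. δ+…+δ^5 ≥ 4/3.
At δ = 1/5: δ+…+δ^5 = 0.2499 < 1.3333.
So cooperation is not sustainable.

Yes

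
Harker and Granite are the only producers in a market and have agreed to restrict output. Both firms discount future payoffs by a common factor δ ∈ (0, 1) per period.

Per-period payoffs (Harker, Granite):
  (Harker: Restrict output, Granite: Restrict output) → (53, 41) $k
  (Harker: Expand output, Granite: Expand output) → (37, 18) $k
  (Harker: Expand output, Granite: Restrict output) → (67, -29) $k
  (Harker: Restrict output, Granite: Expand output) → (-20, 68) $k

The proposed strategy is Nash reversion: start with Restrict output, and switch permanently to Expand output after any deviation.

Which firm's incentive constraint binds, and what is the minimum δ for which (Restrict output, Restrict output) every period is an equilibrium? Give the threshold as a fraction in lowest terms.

Granite; δ ≥ 27/50

For Harker: deviation gain 67−53 = 14, per-period punishment loss 53−37 = 16. IC gives δ ≥ 14/30 = 7/15.
For Granite: gain 27, loss 23 per period, so δ ≥ 27/50.
The tighter constraint is Granite's, so cooperation needs δ ≥ 27/50.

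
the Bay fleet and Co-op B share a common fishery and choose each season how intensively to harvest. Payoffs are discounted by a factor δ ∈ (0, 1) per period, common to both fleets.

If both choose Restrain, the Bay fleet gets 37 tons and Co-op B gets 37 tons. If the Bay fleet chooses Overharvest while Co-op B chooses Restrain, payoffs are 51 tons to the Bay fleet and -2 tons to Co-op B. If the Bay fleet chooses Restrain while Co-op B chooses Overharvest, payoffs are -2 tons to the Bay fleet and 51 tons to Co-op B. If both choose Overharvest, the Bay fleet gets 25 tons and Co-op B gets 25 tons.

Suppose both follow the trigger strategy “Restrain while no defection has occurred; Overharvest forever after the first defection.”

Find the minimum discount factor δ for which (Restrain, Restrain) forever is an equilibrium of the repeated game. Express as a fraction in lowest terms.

Under grim trigger the critical discount factor is (T−C)/(T−P) with T = 51, C = 37, P = 25.
δ* = (51−37)/(51−25) = 14/26 = 7/13.

7/13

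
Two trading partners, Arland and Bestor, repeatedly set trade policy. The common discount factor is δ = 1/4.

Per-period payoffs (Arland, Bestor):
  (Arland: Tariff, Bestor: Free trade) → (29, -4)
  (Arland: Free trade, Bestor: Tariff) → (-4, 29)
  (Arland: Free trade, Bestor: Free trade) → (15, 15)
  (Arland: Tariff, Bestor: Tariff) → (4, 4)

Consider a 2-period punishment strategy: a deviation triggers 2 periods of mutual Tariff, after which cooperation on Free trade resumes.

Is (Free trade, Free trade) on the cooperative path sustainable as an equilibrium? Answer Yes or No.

No

Comparing payoff streams over the 3 periods until play realigns: cooperate → 15(1+δ+…+δ^2); deviate → 29 + 4(δ+…+δ^2).
Cooperation is sustained iff (15−4)(δ+…+δ^2) ≥ 29−15.
δ+…+δ^2 = 1/4·(1−(1/4)^2)/(1−1/4) = 0.3125, and (29−15)/(15−4) = 1.2727.
0.3125 < 1.2727, so cooperation is not sustainable.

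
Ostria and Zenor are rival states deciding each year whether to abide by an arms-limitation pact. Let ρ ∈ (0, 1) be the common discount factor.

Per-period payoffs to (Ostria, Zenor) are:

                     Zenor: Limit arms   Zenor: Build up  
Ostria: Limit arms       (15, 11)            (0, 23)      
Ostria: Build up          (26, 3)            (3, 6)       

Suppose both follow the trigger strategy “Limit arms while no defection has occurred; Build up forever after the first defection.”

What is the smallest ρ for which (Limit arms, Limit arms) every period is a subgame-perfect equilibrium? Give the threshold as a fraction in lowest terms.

Ostria's threshold: (26−15)/(26−3) = 11/23.
Zenor's threshold: (23−11)/(23−6) = 12/17.
11/23 < 12/17, so Zenor binds and ρ* = 12/17.

12/17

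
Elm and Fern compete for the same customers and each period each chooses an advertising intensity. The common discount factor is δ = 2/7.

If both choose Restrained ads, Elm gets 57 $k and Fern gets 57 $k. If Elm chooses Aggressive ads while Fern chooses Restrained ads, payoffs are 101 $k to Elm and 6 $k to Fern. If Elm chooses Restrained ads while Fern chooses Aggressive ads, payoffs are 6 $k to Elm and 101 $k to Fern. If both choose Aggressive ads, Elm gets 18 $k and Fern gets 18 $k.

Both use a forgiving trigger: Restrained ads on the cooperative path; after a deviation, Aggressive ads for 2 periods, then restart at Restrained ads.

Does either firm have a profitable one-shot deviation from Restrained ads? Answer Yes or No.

Comparing payoff streams over the 3 periods until play realigns: cooperate → 57(1+δ+…+δ^2); deviate → 101 + 18(δ+…+δ^2).
Cooperation is sustained iff (57−18)(δ+…+δ^2) ≥ 101−57.
δ+…+δ^2 = 2/7·(1−(2/7)^2)/(1−2/7) = 0.3673, and (101−57)/(57−18) = 1.1282.
0.3673 < 1.1282, so cooperation is not sustainable.

Yes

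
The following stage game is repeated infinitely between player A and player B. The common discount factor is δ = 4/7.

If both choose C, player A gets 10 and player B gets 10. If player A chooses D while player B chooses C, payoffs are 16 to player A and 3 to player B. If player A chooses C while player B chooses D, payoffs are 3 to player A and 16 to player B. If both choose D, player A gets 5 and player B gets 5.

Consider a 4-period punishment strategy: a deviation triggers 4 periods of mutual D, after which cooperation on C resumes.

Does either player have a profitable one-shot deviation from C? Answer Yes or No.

IC: δ+…+δ^4 ≥ (16−10)/(10−5) = 6/5.
At δ = 4/7: partial sum = 1.1912 < 1.2000. Cooperation not sustainable.

Yes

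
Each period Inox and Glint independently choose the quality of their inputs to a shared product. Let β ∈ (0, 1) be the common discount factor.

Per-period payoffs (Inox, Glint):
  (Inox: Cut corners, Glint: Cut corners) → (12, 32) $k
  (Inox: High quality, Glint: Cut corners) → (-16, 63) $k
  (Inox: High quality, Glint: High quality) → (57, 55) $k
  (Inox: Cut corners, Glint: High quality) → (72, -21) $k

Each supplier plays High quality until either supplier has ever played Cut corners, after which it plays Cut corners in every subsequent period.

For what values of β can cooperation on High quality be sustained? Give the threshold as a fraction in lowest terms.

Inox: cooperation gives 57 each period; deviation gives 72 once then 12 forever.
  57/(1−β) ≥ 72 + 12β/(1−β) ⇒ β ≥ 15/60 = 1/4.
Glint: cooperation gives 55 each period; deviation gives 63 once then 32 forever.
  β ≥ 8/31.
Both must hold, so the binding constraint is Glint's: β ≥ 8/31.

8/31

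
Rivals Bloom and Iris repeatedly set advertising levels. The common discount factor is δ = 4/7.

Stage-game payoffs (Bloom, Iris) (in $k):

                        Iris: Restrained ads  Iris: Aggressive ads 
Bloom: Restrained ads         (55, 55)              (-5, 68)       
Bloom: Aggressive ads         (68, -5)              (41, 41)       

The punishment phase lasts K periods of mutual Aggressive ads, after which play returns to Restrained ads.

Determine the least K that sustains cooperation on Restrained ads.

No profitable deviation requires (55−41)(δ+…+δ^K) ≥ 68−55, i.e. δ+…+δ^K ≥ 13/14 ≈ 0.9286.
With δ = 4/7, the partial sums are K=1: 0.5714, K=2: 0.8980, K=3: 1.0845.
K = 3 is the first length at which the sum reaches 0.9286.

3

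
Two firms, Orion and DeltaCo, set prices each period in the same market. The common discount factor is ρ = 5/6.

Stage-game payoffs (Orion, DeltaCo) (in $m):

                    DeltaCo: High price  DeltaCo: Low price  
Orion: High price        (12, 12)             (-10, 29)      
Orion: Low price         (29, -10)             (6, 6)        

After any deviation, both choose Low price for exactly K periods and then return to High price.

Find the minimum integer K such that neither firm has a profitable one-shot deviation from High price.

Need Σ_{k=1}^{K} ρ^k ≥ (29−12)/(12−6) = 2.8333 at ρ = 5/6.
At K = 4 the sum is 2.5887 < 2.8333; at K = 5 it is 2.9906 ≥ 2.8333.
So the minimum punishment length is K = 5.

5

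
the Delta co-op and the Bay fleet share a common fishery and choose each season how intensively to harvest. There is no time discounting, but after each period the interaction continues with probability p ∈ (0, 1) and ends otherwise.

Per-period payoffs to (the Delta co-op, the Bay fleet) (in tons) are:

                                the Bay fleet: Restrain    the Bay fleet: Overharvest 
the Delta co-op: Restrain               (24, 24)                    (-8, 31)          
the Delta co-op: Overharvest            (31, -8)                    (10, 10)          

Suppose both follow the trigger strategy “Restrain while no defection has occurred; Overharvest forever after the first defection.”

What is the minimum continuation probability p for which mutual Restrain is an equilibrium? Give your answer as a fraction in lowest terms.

1/3

With no time discounting, the continuation probability p plays the role of the discount factor.
Grim-trigger IC: 24/(1−p) ≥ 31 + 10p/(1−p) ⇒ p ≥ (31−24)/(31−10) = 1/3.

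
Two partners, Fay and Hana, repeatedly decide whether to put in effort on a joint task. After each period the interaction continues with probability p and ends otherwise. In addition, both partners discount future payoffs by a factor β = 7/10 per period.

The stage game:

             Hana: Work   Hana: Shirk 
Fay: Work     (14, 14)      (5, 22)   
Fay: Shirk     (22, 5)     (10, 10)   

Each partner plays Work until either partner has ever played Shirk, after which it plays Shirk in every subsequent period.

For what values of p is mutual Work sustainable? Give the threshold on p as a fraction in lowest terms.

With continuation probability p and discount β, the effective per-period discount factor is βp.
Grim-trigger IC: βp ≥ (22−14)/(22−10) = 2/3.
So p ≥ (2/3)/(7/10) = 20/21.

20/21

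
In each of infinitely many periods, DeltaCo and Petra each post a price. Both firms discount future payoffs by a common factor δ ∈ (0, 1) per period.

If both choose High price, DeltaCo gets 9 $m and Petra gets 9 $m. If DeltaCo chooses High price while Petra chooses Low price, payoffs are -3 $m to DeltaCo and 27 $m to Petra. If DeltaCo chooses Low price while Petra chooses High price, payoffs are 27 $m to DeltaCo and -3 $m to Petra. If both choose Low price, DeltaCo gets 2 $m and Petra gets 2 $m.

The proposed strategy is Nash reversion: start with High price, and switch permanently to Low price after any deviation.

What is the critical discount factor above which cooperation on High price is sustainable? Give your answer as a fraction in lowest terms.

Cooperation forever yields 9 each period: 9/(1−δ).
Deviating yields 27 once, then 2 forever: 27 + 2δ/(1−δ).
No profitable deviation requires 9/(1−δ) ≥ 27 + 2δ/(1−δ).
Multiplying by (1−δ): 9 ≥ 27(1−δ) + 2δ = 27 − 25δ.
So 25δ ≥ 18, i.e. δ ≥ 18/25.

18/25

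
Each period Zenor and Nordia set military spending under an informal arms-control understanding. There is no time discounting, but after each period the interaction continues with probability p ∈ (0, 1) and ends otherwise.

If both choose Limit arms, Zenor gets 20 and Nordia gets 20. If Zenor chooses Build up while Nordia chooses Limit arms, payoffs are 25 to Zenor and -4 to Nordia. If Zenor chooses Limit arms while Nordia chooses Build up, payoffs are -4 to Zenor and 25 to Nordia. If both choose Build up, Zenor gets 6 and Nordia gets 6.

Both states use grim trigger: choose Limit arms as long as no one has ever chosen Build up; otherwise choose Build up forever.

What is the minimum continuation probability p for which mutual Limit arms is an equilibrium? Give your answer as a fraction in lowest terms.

With no time discounting, the continuation probability p plays the role of the discount factor.
Grim-trigger IC: 20/(1−p) ≥ 25 + 6p/(1−p) ⇒ p ≥ (25−20)/(25−6) = 5/19.

5/19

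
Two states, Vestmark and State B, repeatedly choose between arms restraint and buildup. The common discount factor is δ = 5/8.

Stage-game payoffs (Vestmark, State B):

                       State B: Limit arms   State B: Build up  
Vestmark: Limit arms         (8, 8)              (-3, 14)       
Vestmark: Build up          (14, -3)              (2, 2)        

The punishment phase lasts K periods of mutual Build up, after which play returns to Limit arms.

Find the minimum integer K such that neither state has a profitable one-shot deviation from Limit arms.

IC: δ(1−δ^K)/(1−δ) ≥ (14−8)/(8−2) = 1.
With δ = 5/8: need 1 − δ^K ≥ 1·(1−5/8)/(5/8), i.e. δ^K ≤ 0.4000.
Since (5/8)^1 = 0.6250 and (5/8)^2 = 0.3906, the smallest such K is 2.

2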